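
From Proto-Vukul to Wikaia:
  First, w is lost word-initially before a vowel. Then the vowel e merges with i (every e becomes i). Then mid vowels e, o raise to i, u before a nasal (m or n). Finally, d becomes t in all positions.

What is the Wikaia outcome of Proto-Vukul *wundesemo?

untisimo

Wikaia: start from *wundesemo.
  rule 1 (glide loss): wundesemo → undesemo
  rule 2 (vowel merger): undesemo → undisimo
  rule 3: no change — undisimo
  rule 4 (unconditioned shift): undisimo → untisimo
  ⇒ Wikaia untisimo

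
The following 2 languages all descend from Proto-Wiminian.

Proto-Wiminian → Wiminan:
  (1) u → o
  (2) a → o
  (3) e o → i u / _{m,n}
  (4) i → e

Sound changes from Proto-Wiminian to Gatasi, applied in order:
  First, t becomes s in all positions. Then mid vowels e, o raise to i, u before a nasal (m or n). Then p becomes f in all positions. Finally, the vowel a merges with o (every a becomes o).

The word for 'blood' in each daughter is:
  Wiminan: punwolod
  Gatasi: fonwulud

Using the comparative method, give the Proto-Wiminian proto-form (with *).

*panwulud

Position 2: Wiminan has u, Gatasi has o. Taking the neighbouring segments as reconstructed: Wiminan u could go back to *a or *o or *u; Gatasi o can only go back to *a — the one source consistent with every daughter is *a.
Position 1: Wiminan has p, Gatasi has f. Wiminan preserves p here (none of its changes turn any other segment into p), so the proto-segment is *p.
Verify the candidate proto-form against each daughter:
Wiminan: *panwulud > panwolod > ponwolod > punwolod  (by vowel merger, vowel merger, pre-nasal raising)
Gatasi: start from *panwulud.
  rule 1: no change — panwulud
  rule 2: no change — panwulud
  rule 3 (unconditioned shift): panwulud → fanwulud
  rule 4 (vowel merger): fanwulud → fonwulud
  ⇒ Gatasi fonwulud
No other proto-form is consistent with every reflex, so the reconstruction is *panwulud.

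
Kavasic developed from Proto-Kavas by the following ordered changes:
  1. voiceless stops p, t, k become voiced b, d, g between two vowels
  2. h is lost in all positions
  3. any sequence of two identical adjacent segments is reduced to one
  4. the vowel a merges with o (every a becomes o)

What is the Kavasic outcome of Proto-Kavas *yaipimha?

yoibimo

Kavasic: start from *yaipimha.
  rule 1 (intervocalic voicing): yaipimha → yaibimha
  rule 2 (h-loss): yaibimha → yaibima
  rule 3: no change — yaibima
  rule 4 (vowel merger): yaibima → yoibimo
  ⇒ Kavasic yoibimo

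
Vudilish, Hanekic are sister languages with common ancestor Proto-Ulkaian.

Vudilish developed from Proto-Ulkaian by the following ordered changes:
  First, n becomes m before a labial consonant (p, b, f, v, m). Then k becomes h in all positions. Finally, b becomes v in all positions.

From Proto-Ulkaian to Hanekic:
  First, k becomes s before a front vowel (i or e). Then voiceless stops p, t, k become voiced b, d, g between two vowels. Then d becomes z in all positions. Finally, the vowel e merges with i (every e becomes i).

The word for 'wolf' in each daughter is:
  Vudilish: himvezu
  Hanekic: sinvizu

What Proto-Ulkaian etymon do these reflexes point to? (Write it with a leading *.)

Position 3: Vudilish has m, Hanekic has n. Hanekic preserves n here (none of its changes turn any other segment into n), so the proto-segment is *n.
Position 5: Vudilish has e, Hanekic has i. Vudilish preserves e here (none of its changes turn any other segment into e), so the proto-segment is *e.
Verify the candidate proto-form against each daughter:
Vudilish: start from *kinvezu.
  rule 1 (nasal place assimilation): kinvezu → kimvezu
  rule 2 (unconditioned shift): kimvezu → himvezu
  rule 3: no change — himvezu
  ⇒ Vudilish himvezu
Hanekic: *kinvezu
  kinvezu → sinvezu   [palatalisation]
  sinvezu (rule 2 does not apply)
  sinvezu (rule 3 does not apply)
  sinvezu → sinvizu   [vowel merger]
  giving Hanekic sinvizu.
*kinvezu is the unique common source.

*kinvezu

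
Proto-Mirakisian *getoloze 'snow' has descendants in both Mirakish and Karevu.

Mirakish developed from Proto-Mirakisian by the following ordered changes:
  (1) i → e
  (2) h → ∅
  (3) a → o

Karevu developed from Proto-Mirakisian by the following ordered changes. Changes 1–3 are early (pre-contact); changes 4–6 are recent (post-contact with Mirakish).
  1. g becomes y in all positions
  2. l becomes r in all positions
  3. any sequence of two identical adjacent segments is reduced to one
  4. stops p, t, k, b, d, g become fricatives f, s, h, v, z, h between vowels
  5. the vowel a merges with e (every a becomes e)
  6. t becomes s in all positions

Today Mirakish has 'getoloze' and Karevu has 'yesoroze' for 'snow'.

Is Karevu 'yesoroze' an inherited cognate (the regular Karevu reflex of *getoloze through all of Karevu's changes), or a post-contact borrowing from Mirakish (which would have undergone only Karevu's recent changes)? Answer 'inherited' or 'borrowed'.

If inherited, *getoloze would pass through all of Karevu's changes:
Karevu: start from *getoloze.
  rule 1 (unconditioned shift): getoloze → yetoloze
  rule 2 (unconditioned shift): yetoloze → yetoroze
  rule 3: no change — yetoroze
  rule 4 (intervocalic lenition): yetoroze → yesoroze
  rule 5: no change — yesoroze
  rule 6: no change — yesoroze
  ⇒ Karevu yesoroze
If borrowed from Mirakish 'getoloze' after the early changes, it would undergo only the recent ones:
  rule 4 (intervocalic lenition): getoloze → gesoloze
  rule 5 (vowel merger): no change (gesoloze)
  rule 6 (unconditioned shift): no change (gesoloze)
  ⇒ as a loan: gesoloze
Karevu 'yesoroze' matches the inherited outcome exactly, so it is an inherited cognate, not a loan.

inherited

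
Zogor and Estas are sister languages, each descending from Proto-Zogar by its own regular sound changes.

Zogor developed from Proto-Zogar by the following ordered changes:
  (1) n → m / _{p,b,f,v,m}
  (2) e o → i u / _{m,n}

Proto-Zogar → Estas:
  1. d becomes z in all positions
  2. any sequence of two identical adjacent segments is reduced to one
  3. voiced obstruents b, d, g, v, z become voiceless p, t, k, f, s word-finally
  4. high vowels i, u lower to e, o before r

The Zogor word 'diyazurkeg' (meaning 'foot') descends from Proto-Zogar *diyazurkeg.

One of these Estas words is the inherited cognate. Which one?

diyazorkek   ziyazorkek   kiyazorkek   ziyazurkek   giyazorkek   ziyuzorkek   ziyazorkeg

ziyazorkek

Estas: *diyazurkeg > ziyazurkeg > ziyazurkek > ziyazorkek  (by unconditioned shift, final devoicing, pre-rhotic lowering)
Among the options, 'ziyazorkek' alone shows every Estas change applied in order.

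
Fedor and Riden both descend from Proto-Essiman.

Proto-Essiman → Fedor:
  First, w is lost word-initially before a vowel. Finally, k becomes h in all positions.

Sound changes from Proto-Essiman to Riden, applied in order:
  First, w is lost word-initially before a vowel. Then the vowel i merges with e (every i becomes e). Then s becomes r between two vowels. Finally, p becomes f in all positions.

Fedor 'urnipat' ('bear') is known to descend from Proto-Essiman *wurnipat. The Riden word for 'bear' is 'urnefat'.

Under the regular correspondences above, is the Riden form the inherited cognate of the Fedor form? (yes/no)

yes

Derive the expected Riden reflex of *wurnipat:
Riden: *wurnipat
  wurnipat → urnipat   [glide loss]
  urnipat → urnepat   [vowel merger]
  urnepat (rule 3 does not apply)
  urnepat → urnefat   [unconditioned shift]
  giving Riden urnefat.
Riden 'urnefat' matches the regular reflex exactly, so the pair is cognate.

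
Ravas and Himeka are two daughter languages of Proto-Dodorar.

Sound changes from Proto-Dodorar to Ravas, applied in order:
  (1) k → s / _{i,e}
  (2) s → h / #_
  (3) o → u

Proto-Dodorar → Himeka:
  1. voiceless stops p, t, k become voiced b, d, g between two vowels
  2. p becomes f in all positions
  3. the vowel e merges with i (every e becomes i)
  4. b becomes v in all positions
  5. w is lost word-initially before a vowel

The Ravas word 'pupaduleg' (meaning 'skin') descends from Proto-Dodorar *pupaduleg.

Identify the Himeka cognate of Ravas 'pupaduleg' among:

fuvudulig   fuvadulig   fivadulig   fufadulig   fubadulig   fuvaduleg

Himeka: *pupaduleg
  pupaduleg → pubaduleg   [intervocalic voicing]
  pubaduleg → fubaduleg   [unconditioned shift]
  fubaduleg → fubadulig   [vowel merger]
  fubadulig → fuvadulig   [unconditioned shift]
  fuvadulig (rule 5 does not apply)
  giving Himeka fuvadulig.
Only 'fuvadulig' matches the regular Himeka development of *pupaduleg.

fuvadulig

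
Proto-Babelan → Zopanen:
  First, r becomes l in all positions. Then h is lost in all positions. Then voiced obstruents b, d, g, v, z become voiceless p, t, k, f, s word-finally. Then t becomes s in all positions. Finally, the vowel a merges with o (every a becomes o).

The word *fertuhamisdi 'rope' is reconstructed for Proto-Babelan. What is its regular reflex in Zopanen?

Zopanen: *fertuhamisdi > feltuhamisdi > feltuamisdi > felsuamisdi > felsuomisdi  (by unconditioned shift, h-loss, unconditioned shift, vowel merger)

felsuomisdi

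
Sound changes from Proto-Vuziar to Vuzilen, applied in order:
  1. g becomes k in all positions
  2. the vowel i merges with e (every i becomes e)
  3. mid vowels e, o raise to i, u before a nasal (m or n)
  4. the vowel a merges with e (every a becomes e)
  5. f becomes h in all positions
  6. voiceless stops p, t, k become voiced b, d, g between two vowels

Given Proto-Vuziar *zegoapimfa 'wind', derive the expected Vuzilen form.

zegoebimhe

Vuzilen: *zegoapimfa > zekoapimfa > zekoapemfa > zekoapimfa > zekoepimfe > zekoepimhe > zegoebimhe  (by unconditioned shift, vowel merger, pre-nasal raising, vowel merger, unconditioned shift, intervocalic voicing)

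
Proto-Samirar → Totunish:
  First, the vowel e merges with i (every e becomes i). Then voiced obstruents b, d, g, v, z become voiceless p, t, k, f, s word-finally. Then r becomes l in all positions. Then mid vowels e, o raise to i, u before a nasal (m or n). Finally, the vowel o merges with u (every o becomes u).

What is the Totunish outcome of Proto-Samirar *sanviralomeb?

Totunish: *sanviralomeb > sanviralomib > sanviralomip > sanvilalomip > sanvilalumip  (by vowel merger, final devoicing, unconditioned shift, pre-nasal raising)

sanvilalumip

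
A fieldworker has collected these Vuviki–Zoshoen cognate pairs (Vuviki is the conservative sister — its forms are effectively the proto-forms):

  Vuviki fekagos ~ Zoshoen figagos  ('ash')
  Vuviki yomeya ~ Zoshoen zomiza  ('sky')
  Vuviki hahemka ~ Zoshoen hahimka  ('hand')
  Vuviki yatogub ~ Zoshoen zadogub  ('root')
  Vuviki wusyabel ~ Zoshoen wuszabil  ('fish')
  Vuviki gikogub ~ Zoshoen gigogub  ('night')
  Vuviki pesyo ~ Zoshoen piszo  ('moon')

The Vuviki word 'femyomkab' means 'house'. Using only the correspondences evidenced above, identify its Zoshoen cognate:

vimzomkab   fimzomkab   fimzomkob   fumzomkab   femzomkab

hahemka ~ hahimka — Vuviki e corresponds to Zoshoen i after a consonant, before a nasal.
pesyo ~ piszo — Vuviki y corresponds to Zoshoen z after a consonant, before a back vowel.
Applying these to Vuviki 'femyomkab':
  femyomkab → fimyomkab   (e→i after a consonant, before a nasal)
  fimyomkab → fimzomkab   (y→z after a consonant, before a back vowel)
So the Zoshoen cognate is 'fimzomkab'.

fimzomkab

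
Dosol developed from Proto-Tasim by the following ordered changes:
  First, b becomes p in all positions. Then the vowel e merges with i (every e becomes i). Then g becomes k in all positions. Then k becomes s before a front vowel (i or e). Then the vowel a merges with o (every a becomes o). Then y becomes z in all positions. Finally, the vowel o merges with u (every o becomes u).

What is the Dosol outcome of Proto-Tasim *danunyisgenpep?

Dosol: start from *danunyisgenpep.
  rule 1: no change — danunyisgenpep
  rule 2 (vowel merger): danunyisgenpep → danunyisginpip
  rule 3 (unconditioned shift): danunyisginpip → danunyiskinpip
  rule 4 (palatalisation): danunyiskinpip → danunyissinpip
  rule 5 (vowel merger): danunyissinpip → donunyissinpip
  rule 6 (unconditioned shift): donunyissinpip → donunzissinpip
  rule 7 (vowel merger): donunzissinpip → dununzissinpip
  ⇒ Dosol dununzissinpip

dununzissinpip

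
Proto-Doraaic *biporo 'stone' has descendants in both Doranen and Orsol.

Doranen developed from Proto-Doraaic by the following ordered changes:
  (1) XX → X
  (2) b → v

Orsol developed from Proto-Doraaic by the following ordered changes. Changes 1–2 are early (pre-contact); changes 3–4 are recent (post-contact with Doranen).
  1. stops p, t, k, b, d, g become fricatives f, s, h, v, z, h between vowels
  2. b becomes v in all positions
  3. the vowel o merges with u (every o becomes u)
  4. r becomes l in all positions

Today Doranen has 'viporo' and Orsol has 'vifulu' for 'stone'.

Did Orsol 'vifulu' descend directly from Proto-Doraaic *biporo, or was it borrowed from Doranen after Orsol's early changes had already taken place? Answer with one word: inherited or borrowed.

inherited

If inherited, *biporo would pass through all of Orsol's changes:
Orsol: start from *biporo.
  rule 1 (intervocalic lenition): biporo → biforo
  rule 2 (unconditioned shift): biforo → viforo
  rule 3 (vowel merger): viforo → vifuru
  rule 4 (unconditioned shift): vifuru → vifulu
  ⇒ Orsol vifulu
If borrowed from Doranen 'viporo' after the early changes, it would undergo only the recent ones:
  rule 3 (vowel merger): viporo → vipuru
  rule 4 (unconditioned shift): vipuru → vipulu
  ⇒ as a loan: vipulu
Orsol 'vifulu' matches the inherited outcome exactly, so it is an inherited cognate, not a loan.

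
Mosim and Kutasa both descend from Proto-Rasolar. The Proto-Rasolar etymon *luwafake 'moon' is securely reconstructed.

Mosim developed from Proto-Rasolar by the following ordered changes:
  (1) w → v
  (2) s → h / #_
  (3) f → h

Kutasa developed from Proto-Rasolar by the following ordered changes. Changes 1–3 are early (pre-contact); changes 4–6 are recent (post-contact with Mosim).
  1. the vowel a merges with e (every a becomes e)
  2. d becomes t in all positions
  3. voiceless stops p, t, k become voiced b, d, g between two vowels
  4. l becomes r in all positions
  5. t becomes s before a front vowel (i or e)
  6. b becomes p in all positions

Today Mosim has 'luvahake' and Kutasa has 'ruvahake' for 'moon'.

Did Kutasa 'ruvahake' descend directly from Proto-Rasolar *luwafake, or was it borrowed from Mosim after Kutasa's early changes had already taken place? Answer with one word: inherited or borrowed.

If inherited, *luwafake would pass through all of Kutasa's changes:
Kutasa: start from *luwafake.
  rule 1 (vowel merger): luwafake → luwefeke
  rule 2: no change — luwefeke
  rule 3 (intervocalic voicing): luwefeke → luwefege
  rule 4 (unconditioned shift): luwefege → ruwefege
  rule 5: no change — ruwefege
  rule 6: no change — ruwefege
  ⇒ Kutasa ruwefege
If borrowed from Mosim 'luvahake' after the early changes, it would undergo only the recent ones:
  rule 4 (unconditioned shift): luvahake → ruvahake
  rule 5 (palatalisation): no change (ruvahake)
  rule 6 (unconditioned shift): no change (ruvahake)
  ⇒ as a loan: ruvahake
Kutasa 'ruvahake' matches the loan outcome 'ruvahake', not the inherited 'ruwefege' — it skipped the early Kutasa changes, so it was borrowed from Mosim.

borrowed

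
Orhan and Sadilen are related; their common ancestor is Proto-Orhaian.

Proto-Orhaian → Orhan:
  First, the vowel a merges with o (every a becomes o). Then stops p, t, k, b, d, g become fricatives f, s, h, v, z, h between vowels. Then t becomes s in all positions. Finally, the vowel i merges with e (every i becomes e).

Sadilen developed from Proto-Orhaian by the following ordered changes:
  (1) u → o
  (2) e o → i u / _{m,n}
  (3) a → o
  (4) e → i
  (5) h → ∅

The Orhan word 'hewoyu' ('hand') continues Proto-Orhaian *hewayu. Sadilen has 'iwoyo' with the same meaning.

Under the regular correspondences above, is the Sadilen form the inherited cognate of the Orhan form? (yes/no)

Derive the expected Sadilen reflex of *hewayu:
Sadilen: *hewayu
  hewayu → hewayo   [vowel merger]
  hewayo (rule 2 does not apply)
  hewayo → hewoyo   [vowel merger]
  hewoyo → hiwoyo   [vowel merger]
  hiwoyo → iwoyo   [h-loss]
  giving Sadilen iwoyo.
Sadilen 'iwoyo' matches the regular reflex exactly, so the pair is cognate.

yes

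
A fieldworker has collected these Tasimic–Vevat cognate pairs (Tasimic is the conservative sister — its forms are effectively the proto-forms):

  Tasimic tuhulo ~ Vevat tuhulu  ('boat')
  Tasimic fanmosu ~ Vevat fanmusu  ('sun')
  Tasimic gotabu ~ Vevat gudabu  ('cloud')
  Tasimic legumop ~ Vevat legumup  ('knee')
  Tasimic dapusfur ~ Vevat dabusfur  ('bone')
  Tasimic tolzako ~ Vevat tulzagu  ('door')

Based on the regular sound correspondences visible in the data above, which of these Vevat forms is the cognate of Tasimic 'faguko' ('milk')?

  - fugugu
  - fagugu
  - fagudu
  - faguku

fagugu

tolzako ~ tulzagu — Tasimic k corresponds to Vevat g between vowels (before a back vowel).
tuhulo ~ tuhulu, tolzako ~ tulzagu — Tasimic o corresponds to Vevat u word-finally.
Applying these to Tasimic 'faguko':
  faguko → fagugo   (k→g between vowels (before a back vowel))
  fagugo → fagugu   (o→u word-finally)
So the Vevat cognate is 'fagugu'.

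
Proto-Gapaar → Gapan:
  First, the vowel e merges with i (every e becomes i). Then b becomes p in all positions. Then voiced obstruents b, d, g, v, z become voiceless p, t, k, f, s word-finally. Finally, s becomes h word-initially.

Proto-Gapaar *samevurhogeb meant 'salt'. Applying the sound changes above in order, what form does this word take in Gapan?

Gapan: *samevurhogeb
  samevurhogeb → samivurhogib   [vowel merger]
  samivurhogib → samivurhogip   [unconditioned shift]
  samivurhogip (rule 3 does not apply)
  samivurhogip → hamivurhogip   [debuccalisation]
  giving Gapan hamivurhogip.

hamivurhogip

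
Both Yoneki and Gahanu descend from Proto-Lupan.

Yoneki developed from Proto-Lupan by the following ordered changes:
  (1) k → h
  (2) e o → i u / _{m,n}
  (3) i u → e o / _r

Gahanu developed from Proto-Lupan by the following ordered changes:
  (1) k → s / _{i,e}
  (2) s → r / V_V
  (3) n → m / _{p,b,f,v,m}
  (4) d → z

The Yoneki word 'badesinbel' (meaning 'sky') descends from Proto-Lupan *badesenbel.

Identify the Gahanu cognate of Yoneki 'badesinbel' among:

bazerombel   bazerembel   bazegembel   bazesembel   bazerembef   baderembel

Gahanu: start from *badesenbel.
  rule 1: no change — badesenbel
  rule 2 (rhotacism): badesenbel → baderenbel
  rule 3 (nasal place assimilation): baderenbel → baderembel
  rule 4 (unconditioned shift): baderembel → bazerembel
  ⇒ Gahanu bazerembel
Only 'bazerembel' matches the regular Gahanu development of *badesenbel.

bazerembel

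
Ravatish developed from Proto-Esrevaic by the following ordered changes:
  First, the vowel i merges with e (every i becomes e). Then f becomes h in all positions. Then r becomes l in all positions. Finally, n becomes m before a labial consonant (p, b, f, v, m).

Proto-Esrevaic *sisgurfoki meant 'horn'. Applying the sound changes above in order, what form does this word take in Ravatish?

sesgulhoke

Ravatish: *sisgurfoki
  sisgurfoki → sesgurfoke   [vowel merger]
  sesgurfoke → sesgurhoke   [unconditioned shift]
  sesgurhoke → sesgulhoke   [unconditioned shift]
  sesgulhoke (rule 4 does not apply)
  giving Ravatish sesgulhoke.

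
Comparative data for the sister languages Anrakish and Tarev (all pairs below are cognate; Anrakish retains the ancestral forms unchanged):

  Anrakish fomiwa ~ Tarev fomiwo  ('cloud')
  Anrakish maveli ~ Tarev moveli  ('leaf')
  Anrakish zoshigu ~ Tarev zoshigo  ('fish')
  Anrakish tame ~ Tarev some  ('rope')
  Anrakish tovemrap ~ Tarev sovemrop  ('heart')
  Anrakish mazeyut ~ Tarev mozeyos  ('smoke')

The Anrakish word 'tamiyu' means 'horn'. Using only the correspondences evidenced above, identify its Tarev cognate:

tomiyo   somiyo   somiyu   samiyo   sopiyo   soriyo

tame ~ some — Anrakish t corresponds to Tarev s word-initially before a back vowel.
tame ~ some — Anrakish a corresponds to Tarev o after a consonant, before a nasal.
zoshigu ~ zoshigo — Anrakish u corresponds to Tarev o word-finally.
Applying these to Anrakish 'tamiyu':
  tamiyu → samiyu   (t→s word-initially before a back vowel)
  samiyu → somiyu   (a→o after a consonant, before a nasal)
  somiyu → somiyo   (u→o word-finally)
So the Tarev cognate is 'somiyo'.

somiyo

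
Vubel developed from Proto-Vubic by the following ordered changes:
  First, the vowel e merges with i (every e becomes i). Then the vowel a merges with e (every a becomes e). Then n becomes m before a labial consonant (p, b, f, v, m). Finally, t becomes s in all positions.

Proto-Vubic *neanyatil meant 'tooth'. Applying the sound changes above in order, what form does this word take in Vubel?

Vubel: *neanyatil > nianyatil > nienyetil > nienyesil  (by vowel merger, vowel merger, unconditioned shift)

nienyesil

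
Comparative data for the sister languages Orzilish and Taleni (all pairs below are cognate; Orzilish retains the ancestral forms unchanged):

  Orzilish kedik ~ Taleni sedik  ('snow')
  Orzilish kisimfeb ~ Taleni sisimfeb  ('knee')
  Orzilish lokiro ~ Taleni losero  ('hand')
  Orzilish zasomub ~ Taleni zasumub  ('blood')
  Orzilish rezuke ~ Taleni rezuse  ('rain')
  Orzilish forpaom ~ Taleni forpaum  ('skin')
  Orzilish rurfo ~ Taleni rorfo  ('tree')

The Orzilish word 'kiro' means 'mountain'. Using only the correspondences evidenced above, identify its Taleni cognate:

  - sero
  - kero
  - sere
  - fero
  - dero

kisimfeb ~ sisimfeb — Orzilish k corresponds to Taleni s word-initially before a front vowel.
lokiro ~ losero — Orzilish i corresponds to Taleni e after a consonant, before r.
Applying these to Orzilish 'kiro':
  kiro → siro   (k→s word-initially before a front vowel)
  siro → sero   (i→e after a consonant, before r)
So the Taleni cognate is 'sero'.

sero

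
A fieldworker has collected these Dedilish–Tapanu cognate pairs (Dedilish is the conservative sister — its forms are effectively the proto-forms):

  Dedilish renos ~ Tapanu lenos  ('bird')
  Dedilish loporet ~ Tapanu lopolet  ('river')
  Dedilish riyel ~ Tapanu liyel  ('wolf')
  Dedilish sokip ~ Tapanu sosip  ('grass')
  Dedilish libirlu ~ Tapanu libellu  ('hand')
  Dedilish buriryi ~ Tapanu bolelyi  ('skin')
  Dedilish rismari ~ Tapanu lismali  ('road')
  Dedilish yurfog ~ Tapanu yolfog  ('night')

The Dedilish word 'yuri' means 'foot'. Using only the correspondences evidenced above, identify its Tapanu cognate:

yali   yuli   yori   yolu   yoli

buriryi ~ bolelyi, yurfog ~ yolfog — Dedilish u corresponds to Tapanu o after a consonant, before r.
buriryi ~ bolelyi, rismari ~ lismali — Dedilish r corresponds to Tapanu l between vowels (before a front vowel).
Applying these to Dedilish 'yuri':
  yuri → yori   (u→o after a consonant, before r)
  yori → yoli   (r→l between vowels (before a front vowel))
So the Tapanu cognate is 'yoli'.

yoli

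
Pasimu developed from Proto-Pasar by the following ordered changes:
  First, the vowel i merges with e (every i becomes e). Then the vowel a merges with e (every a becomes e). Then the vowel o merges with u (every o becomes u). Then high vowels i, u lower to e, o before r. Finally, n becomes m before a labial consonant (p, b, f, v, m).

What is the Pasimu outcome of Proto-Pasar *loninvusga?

Pasimu: *loninvusga
  loninvusga → lonenvusga   [vowel merger]
  lonenvusga → lonenvusge   [vowel merger]
  lonenvusge → lunenvusge   [vowel merger]
  lunenvusge (rule 4 does not apply)
  lunenvusge → lunemvusge   [nasal place assimilation]
  giving Pasimu lunemvusge.

lunemvusge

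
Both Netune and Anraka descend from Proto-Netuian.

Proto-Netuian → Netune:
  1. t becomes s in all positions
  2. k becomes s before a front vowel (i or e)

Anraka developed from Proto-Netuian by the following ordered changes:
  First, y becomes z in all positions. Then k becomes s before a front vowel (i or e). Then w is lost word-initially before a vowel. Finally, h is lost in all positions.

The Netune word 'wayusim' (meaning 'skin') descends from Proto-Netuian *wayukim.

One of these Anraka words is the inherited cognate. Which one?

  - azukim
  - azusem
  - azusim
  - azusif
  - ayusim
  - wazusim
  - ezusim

Anraka: *wayukim > wazukim > wazusim > azusim  (by unconditioned shift, palatalisation, glide loss)
The other candidates each miss or misapply at least one Anraka change.

azusim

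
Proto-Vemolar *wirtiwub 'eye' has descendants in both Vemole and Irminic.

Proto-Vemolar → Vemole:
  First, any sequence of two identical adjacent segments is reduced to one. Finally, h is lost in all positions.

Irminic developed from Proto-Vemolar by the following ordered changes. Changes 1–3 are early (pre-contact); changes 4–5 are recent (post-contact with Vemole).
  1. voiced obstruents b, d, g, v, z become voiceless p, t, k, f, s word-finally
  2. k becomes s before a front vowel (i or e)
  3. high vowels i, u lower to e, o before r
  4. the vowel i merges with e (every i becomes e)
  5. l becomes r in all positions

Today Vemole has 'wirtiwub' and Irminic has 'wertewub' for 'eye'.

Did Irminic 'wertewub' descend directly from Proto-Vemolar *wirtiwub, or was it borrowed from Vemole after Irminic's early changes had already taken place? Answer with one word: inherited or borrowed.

If inherited, *wirtiwub would pass through all of Irminic's changes:
Irminic: start from *wirtiwub.
  rule 1 (final devoicing): wirtiwub → wirtiwup
  rule 2: no change — wirtiwup
  rule 3 (pre-rhotic lowering): wirtiwup → wertiwup
  rule 4 (vowel merger): wertiwup → wertewup
  rule 5: no change — wertewup
  ⇒ Irminic wertewup
If borrowed from Vemole 'wirtiwub' after the early changes, it would undergo only the recent ones:
  rule 4 (vowel merger): wirtiwub → wertewub
  rule 5 (unconditioned shift): no change (wertewub)
  ⇒ as a loan: wertewub
Irminic 'wertewub' matches the loan outcome 'wertewub', not the inherited 'wertewup' — it skipped the early Irminic changes, so it was borrowed from Vemole.

borrowed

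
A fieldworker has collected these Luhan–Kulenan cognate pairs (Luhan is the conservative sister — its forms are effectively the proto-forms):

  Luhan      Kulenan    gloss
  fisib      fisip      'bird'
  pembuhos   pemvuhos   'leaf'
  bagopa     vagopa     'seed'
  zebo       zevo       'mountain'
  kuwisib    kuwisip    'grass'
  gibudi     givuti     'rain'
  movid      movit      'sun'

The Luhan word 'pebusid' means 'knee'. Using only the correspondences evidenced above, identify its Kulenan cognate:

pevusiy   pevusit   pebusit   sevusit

pevusit

gibudi ~ givuti — Luhan b corresponds to Kulenan v between vowels (before a back vowel).
movid ~ movit — Luhan d corresponds to Kulenan t word-finally.
Applying these to Luhan 'pebusid':
  pebusid → pevusid   (b→v between vowels (before a back vowel))
  pevusid → pevusit   (d→t word-finally)
So the Kulenan cognate is 'pevusit'.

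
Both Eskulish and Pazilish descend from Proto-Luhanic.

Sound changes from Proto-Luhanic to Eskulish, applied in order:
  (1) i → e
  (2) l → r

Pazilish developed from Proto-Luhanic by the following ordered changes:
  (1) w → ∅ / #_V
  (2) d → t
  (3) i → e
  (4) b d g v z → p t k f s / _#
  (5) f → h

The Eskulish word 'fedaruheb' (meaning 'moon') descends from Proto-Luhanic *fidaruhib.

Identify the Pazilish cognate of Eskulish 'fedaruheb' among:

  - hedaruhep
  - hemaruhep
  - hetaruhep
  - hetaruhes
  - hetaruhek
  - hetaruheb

hetaruhep

Pazilish: *fidaruhib > fitaruhib > fetaruheb > fetaruhep > hetaruhep  (by unconditioned shift, vowel merger, final devoicing, unconditioned shift)
The other candidates each miss or misapply at least one Pazilish change.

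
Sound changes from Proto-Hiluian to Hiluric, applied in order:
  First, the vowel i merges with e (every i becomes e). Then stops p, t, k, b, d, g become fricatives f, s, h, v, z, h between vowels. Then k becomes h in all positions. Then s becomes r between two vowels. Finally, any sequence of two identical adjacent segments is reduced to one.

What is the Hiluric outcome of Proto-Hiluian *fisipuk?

Hiluric: *fisipuk
  fisipuk → fesepuk   [vowel merger]
  fesepuk → fesefuk   [intervocalic lenition]
  fesefuk → fesefuh   [unconditioned shift]
  fesefuh → ferefuh   [rhotacism]
  ferefuh (rule 5 does not apply)
  giving Hiluric ferefuh.

ferefuh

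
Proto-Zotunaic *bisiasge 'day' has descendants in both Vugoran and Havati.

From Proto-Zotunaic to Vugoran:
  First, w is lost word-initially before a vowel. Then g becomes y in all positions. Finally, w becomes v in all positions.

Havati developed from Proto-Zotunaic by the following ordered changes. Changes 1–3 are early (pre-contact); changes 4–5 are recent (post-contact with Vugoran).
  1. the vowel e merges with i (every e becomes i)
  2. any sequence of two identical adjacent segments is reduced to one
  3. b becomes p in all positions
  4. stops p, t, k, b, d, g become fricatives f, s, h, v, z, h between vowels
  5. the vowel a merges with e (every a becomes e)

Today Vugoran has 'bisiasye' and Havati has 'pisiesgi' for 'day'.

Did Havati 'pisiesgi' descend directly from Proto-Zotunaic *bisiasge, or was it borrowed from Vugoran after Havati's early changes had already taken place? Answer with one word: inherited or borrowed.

inherited

If inherited, *bisiasge would pass through all of Havati's changes:
Havati: start from *bisiasge.
  rule 1 (vowel merger): bisiasge → bisiasgi
  rule 2: no change — bisiasgi
  rule 3 (unconditioned shift): bisiasgi → pisiasgi
  rule 4: no change — pisiasgi
  rule 5 (vowel merger): pisiasgi → pisiesgi
  ⇒ Havati pisiesgi
If borrowed from Vugoran 'bisiasye' after the early changes, it would undergo only the recent ones:
  rule 4 (intervocalic lenition): no change (bisiasye)
  rule 5 (vowel merger): bisiasye → bisiesye
  ⇒ as a loan: bisiesye
Havati 'pisiesgi' matches the inherited outcome exactly, so it is an inherited cognate, not a loan.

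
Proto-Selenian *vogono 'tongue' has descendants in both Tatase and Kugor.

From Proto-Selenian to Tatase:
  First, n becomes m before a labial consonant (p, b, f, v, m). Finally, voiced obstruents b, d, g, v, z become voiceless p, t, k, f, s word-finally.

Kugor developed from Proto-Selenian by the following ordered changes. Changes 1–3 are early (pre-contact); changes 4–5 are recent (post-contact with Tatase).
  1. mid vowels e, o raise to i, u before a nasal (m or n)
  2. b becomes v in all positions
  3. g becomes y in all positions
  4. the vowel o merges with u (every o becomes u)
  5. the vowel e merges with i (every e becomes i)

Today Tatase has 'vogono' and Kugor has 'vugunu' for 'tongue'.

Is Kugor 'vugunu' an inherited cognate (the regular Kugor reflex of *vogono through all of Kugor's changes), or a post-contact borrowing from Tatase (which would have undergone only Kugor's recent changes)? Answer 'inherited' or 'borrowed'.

borrowed

If inherited, *vogono would pass through all of Kugor's changes:
Kugor: *vogono
  vogono → voguno   [pre-nasal raising]
  voguno (rule 2 does not apply)
  voguno → voyuno   [unconditioned shift]
  voyuno → vuyunu   [vowel merger]
  vuyunu (rule 5 does not apply)
  giving Kugor vuyunu.
If borrowed from Tatase 'vogono' after the early changes, it would undergo only the recent ones:
  rule 4 (vowel merger): vogono → vugunu
  rule 5 (vowel merger): no change (vugunu)
  ⇒ as a loan: vugunu
Kugor 'vugunu' matches the loan outcome 'vugunu', not the inherited 'vuyunu' — it skipped the early Kugor changes, so it was borrowed from Tatase.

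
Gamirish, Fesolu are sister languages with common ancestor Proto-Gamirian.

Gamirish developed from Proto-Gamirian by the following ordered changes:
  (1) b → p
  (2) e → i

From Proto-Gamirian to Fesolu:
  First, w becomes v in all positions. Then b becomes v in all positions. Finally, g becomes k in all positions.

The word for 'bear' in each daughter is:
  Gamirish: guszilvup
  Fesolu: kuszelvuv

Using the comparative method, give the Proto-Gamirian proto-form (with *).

*guszelvub

Position 9: Gamirish has p, Fesolu has v. Taking the neighbouring segments as reconstructed: Gamirish p could go back to *p or *b; Fesolu v could go back to *b or *v or *w — the one source consistent with every daughter is *b.
Position 5: Gamirish has i, Fesolu has e. Fesolu preserves e here (none of its changes turn any other segment into e), so the proto-segment is *e.
Continuing position by position gives *guszelvub; check it forward:
Gamirish: start from *guszelvub.
  rule 1 (unconditioned shift): guszelvub → guszelvup
  rule 2 (vowel merger): guszelvup → guszilvup
  ⇒ Gamirish guszilvup
Fesolu: *guszelvub
  guszelvub (rule 1 does not apply)
  guszelvub → guszelvuv   [unconditioned shift]
  guszelvuv → kuszelvuv   [unconditioned shift]
  giving Fesolu kuszelvuv.
*guszelvub is the unique common source.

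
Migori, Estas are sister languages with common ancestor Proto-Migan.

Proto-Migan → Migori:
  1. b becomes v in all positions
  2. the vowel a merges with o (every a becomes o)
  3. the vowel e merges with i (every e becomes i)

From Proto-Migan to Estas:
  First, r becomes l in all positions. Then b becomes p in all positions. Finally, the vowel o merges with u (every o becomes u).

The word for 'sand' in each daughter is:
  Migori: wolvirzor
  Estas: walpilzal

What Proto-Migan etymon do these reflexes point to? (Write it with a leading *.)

*walbirzar

Position 6: Migori has r, Estas has l. Migori preserves r here (none of its changes turn any other segment into r), so the proto-segment is *r.
Position 9: Migori has r, Estas has l. Migori preserves r here (none of its changes turn any other segment into r), so the proto-segment is *r.
This points to *walbirzar. Verify forward in each daughter:
Migori: *walbirzar
  walbirzar → walvirzar   [unconditioned shift]
  walvirzar → wolvirzor   [vowel merger]
  wolvirzor (rule 3 does not apply)
  giving Migori wolvirzor.
Estas: *walbirzar
  walbirzar → walbilzal   [unconditioned shift]
  walbilzal → walpilzal   [unconditioned shift]
  walpilzal (rule 3 does not apply)
  giving Estas walpilzal.
Only *walbirzar yields all of Migori wolvirzor, Estas walpilzal.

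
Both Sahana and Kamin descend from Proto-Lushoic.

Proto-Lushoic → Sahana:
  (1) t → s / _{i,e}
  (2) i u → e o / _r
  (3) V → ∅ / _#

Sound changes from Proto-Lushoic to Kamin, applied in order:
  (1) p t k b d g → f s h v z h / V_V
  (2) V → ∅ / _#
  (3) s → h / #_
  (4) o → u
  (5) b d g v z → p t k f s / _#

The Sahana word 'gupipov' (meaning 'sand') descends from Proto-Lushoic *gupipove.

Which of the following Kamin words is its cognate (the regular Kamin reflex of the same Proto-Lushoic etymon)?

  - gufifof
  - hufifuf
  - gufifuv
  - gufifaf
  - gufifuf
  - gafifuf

Kamin: *gupipove > gufifove > gufifov > gufifuv > gufifuf  (by intervocalic lenition, apocope, vowel merger, final devoicing)
Among the options, 'gufifuf' alone shows every Kamin change applied in order.

gufifuf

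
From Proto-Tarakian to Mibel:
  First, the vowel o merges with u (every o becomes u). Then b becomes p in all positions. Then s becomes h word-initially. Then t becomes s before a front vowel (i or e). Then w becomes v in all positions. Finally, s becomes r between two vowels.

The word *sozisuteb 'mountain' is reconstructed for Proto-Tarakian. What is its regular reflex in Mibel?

Mibel: start from *sozisuteb.
  rule 1 (vowel merger): sozisuteb → suzisuteb
  rule 2 (unconditioned shift): suzisuteb → suzisutep
  rule 3 (debuccalisation): suzisutep → huzisutep
  rule 4 (palatalisation): huzisutep → huzisusep
  rule 5: no change — huzisusep
  rule 6 (rhotacism): huzisusep → huzirurep
  ⇒ Mibel huzirurep

huzirurep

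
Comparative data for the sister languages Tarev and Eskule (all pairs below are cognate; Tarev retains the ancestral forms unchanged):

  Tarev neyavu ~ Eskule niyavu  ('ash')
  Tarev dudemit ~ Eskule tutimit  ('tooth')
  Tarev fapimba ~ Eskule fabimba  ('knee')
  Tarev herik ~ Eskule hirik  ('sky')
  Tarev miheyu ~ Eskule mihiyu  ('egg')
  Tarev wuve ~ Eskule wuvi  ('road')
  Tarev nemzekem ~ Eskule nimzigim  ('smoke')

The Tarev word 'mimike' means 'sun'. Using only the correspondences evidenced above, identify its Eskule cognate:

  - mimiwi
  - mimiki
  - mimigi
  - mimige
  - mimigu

mimigi

nemzekem ~ nimzigim — Tarev k corresponds to Eskule g between vowels (before a front vowel).
wuve ~ wuvi — Tarev e corresponds to Eskule i word-finally.
Applying these to Tarev 'mimike':
  mimike → mimige   (k→g between vowels (before a front vowel))
  mimige → mimigi   (e→i word-finally)
So the Eskule cognate is 'mimigi'.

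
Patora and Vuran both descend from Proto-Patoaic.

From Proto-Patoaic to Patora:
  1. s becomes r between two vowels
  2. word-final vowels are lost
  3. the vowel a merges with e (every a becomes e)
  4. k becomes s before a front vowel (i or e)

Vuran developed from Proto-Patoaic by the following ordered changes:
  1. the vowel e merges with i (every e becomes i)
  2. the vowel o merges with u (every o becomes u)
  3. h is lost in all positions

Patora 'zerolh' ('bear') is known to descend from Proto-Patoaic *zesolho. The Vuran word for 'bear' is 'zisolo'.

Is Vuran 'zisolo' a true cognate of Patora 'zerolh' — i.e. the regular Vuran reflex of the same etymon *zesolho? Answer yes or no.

no

Derive the expected Vuran reflex of *zesolho:
Vuran: *zesolho > zisolho > zisulhu > zisulu  (by vowel merger, vowel merger, h-loss)
The regular Vuran reflex would be 'zisulu', but the attested form is 'zisolo'. The correspondence is irregular, so they are not cognates (the Vuran form has a different source).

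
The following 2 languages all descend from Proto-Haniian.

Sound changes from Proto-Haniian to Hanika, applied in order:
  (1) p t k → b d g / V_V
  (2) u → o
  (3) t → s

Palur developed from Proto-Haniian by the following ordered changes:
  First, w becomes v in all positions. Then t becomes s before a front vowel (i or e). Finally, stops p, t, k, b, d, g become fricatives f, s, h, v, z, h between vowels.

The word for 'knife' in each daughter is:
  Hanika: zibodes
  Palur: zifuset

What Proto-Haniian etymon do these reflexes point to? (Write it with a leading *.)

Position 4: Hanika has o, Palur has u. Palur preserves u here (none of its changes turn any other segment into u), so the proto-segment is *u.
Position 7: Hanika has s, Palur has t. Palur preserves t here (none of its changes turn any other segment into t), so the proto-segment is *t.
This points to *ziputet. Verify forward in each daughter:
Hanika: *ziputet > zibudet > zibodet > zibodes  (by intervocalic voicing, vowel merger, unconditioned shift)
Palur: *ziputet > zipuset > zifuset  (by palatalisation, intervocalic lenition)
*ziputet is the unique common source.

*ziputet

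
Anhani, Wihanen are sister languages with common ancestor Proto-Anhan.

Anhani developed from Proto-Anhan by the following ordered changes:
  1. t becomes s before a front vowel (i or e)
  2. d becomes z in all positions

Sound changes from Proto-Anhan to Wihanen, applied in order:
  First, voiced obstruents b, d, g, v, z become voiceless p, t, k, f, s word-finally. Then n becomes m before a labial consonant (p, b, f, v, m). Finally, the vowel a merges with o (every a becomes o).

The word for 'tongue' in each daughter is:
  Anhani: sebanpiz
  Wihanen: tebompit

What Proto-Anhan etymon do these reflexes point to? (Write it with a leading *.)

Position 8: Anhani has z, Wihanen has t. Taking the neighbouring segments as reconstructed: Anhani z could go back to *d or *z; Wihanen t could go back to *t or *d — the one source consistent with every daughter is *d.
Position 5: Anhani has n, Wihanen has m. Anhani preserves n here (none of its changes turn any other segment into n), so the proto-segment is *n.
Position 4: Anhani has a, Wihanen has o. Anhani preserves a here (none of its changes turn any other segment into a), so the proto-segment is *a.
Continuing position by position gives *tebanpid; check it forward:
Anhani: start from *tebanpid.
  rule 1 (palatalisation): tebanpid → sebanpid
  rule 2 (unconditioned shift): sebanpid → sebanpiz
  ⇒ Anhani sebanpiz
Wihanen: *tebanpid > tebanpit > tebampit > tebompit  (by final devoicing, nasal place assimilation, vowel merger)
*tebanpid is the unique common source.

*tebanpid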